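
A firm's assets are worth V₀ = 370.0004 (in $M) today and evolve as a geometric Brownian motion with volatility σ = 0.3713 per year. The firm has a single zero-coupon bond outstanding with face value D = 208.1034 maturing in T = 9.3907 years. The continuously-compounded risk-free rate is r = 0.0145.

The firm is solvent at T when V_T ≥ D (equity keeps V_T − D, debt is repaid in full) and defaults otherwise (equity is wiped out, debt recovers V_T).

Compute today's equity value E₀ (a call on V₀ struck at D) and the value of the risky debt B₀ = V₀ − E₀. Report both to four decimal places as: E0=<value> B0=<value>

d₁ = [ln(V₀/D) + (r + σ²/2)T] / (σ√T)
   = [ln(370.0004/208.1034) + (0.0145 + 0.5·0.3713²)·9.3907] / (0.3713·√9.3907)
   = [0.575469 + 0.783483] / 1.137821 = 1.194346
d₂ = d₁ − σ√T = 1.194346 − 1.137821 = 0.056525
N(d₁) = 0.883829,  N(d₂) = 0.522538,  e^(−rT) = 0.872698
E₀ = V₀·N(d₁) − D·e^(−rT)·N(d₂)
   = 370.0004·0.883829 − 208.1034·0.872698·0.522538 = 232.118000
B₀ = V₀ − E₀ = 370.0004 − 232.118000 = 137.882400

E0=232.1180 B0=137.8824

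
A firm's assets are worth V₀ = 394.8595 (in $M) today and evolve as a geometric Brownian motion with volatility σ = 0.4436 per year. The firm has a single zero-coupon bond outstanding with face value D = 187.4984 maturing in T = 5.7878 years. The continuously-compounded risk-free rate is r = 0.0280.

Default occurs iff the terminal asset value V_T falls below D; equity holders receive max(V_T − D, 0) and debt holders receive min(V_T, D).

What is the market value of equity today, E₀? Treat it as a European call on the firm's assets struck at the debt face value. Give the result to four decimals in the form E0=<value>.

d₁ = [ln(V₀/D) + (r + σ²/2)T] / (σ√T)
   = [ln(394.8595/187.4984) + (0.0280 + 0.5·0.4436²)·5.7878] / (0.4436·√5.7878)
   = [0.744760 + 0.731523] / 1.067206 = 1.383315
d₂ = d₁ − σ√T = 1.383315 − 1.067206 = 0.316109
N(d₁) = 0.916716,  N(d₂) = 0.624040,  e^(−rT) = 0.850392
E₀ = V₀·N(d₁) − D·e^(−rT)·N(d₂)
   = 394.8595·0.916716 − 187.4984·0.850392·0.624040 = 262.472611

E0=262.4726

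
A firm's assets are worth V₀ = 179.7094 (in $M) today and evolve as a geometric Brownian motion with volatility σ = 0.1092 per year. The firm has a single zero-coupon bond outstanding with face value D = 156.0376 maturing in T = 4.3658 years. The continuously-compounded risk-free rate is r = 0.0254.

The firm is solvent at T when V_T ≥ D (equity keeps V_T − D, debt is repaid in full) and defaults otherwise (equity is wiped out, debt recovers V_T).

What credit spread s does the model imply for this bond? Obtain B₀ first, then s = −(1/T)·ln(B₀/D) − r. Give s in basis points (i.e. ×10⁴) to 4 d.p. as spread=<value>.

spread=40.4605

d₁ = [ln(V₀/D) + (r + σ²/2)T] / (σ√T)
   = [ln(179.7094/156.0376) + (0.0254 + 0.5·0.1092²)·4.3658] / (0.1092·√4.3658)
   = [0.141244 + 0.136922] / 0.228168 = 1.219127
d₂ = d₁ − σ√T = 1.219127 − 0.228168 = 0.990959
N(d₁) = 0.888602,  N(d₂) = 0.839147,  e^(−rT) = 0.895036
E₀ = V₀·N(d₁) − D·e^(−rT)·N(d₂)
   = 179.7094·0.888602 − 156.0376·0.895036·0.839147 = 42.495443
B₀ = V₀ − E₀ = 179.7094 − 42.495443 = 137.213957
spread = −(1/T)·ln(B₀/D) − r = −(1/4.3658)·ln(137.213957/156.0376) − 0.0254 = 0.00404605
in basis points: 0.00404605 × 10⁴ = 40.4605 bp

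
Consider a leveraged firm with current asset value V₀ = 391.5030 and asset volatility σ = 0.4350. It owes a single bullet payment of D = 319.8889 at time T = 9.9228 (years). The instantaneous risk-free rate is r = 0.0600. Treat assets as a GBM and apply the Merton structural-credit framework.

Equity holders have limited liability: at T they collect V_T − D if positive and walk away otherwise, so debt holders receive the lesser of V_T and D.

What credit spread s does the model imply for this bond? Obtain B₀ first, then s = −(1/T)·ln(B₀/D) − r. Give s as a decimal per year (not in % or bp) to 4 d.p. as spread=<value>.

spread=0.0379

d₁ = [ln(V₀/D) + (r + σ²/2)T] / (σ√T)
   = [ln(391.5030/319.8889) + (0.0600 + 0.5·0.4350²)·9.9228] / (0.4350·√9.9228)
   = [0.202019 + 1.534189] / 1.370271 = 1.267055
d₂ = d₁ − σ√T = 1.267055 − 1.370271 = -0.103216
N(d₁) = 0.897432,  N(d₂) = 0.458896,  e^(−rT) = 0.551360
E₀ = V₀·N(d₁) − D·e^(−rT)·N(d₂)
   = 391.5030·0.897432 − 319.8889·0.551360·0.458896 = 270.410171
B₀ = V₀ − E₀ = 391.5030 − 270.410171 = 121.092829
spread = −(1/T)·ln(B₀/D) − r = −(1/9.9228)·ln(121.092829/319.8889) − 0.0600 = 0.03789740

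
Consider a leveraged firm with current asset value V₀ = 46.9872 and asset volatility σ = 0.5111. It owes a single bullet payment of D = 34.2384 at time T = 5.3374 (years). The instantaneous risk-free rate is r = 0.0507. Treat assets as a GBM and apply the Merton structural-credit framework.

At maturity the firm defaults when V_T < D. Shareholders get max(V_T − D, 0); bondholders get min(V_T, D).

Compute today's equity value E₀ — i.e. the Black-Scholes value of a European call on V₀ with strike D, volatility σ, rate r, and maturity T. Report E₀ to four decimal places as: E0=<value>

E0=28.3940

d₁ = [ln(V₀/D) + (r + σ²/2)T] / (σ√T)
   = [ln(46.9872/34.2384) + (0.0507 + 0.5·0.5111²)·5.3374] / (0.5111·√5.3374)
   = [0.316527 + 0.967733] / 1.180785 = 1.087633
d₂ = d₁ − σ√T = 1.087633 − 1.180785 = -0.093152
N(d₁) = 0.861621,  N(d₂) = 0.462891,  e^(−rT) = 0.762917
E₀ = V₀·N(d₁) − D·e^(−rT)·N(d₂)
   = 46.9872·0.861621 − 34.2384·0.762917·0.462891 = 28.393965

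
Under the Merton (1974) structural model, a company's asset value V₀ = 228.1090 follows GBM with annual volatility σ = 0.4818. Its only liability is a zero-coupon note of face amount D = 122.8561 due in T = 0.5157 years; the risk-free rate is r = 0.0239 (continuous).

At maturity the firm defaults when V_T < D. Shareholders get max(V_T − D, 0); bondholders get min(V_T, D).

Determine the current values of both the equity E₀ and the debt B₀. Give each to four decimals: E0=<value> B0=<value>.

E0=107.5222 B0=120.5868

d₁ = [ln(V₀/D) + (r + σ²/2)T] / (σ√T)
   = [ln(228.1090/122.8561) + (0.0239 + 0.5·0.4818²)·0.5157] / (0.4818·√0.5157)
   = [0.618810 + 0.072180] / 0.345991 = 1.997131
d₂ = d₁ − σ√T = 1.997131 − 0.345991 = 1.651139
N(d₁) = 0.977095,  N(d₂) = 0.950645,  e^(−rT) = 0.987750
E₀ = V₀·N(d₁) − D·e^(−rT)·N(d₂)
   = 228.1090·0.977095 − 122.8561·0.987750·0.950645 = 107.522182
B₀ = V₀ − E₀ = 228.1090 − 107.522182 = 120.586818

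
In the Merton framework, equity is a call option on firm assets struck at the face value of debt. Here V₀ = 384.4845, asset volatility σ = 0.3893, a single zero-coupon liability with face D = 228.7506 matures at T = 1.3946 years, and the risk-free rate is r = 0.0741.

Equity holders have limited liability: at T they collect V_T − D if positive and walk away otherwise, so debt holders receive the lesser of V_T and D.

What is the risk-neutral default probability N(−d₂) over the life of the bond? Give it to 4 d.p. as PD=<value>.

PD=0.1304

d₁ = [ln(V₀/D) + (r + σ²/2)T] / (σ√T)
   = [ln(384.4845/228.7506) + (0.0741 + 0.5·0.3893²)·1.3946] / (0.3893·√1.3946)
   = [0.519271 + 0.209019] / 0.459737 = 1.584146
d₂ = d₁ − σ√T = 1.584146 − 0.459737 = 1.124409
risk-neutral PD = N(−d₂) = N(-1.124409) = 0.130420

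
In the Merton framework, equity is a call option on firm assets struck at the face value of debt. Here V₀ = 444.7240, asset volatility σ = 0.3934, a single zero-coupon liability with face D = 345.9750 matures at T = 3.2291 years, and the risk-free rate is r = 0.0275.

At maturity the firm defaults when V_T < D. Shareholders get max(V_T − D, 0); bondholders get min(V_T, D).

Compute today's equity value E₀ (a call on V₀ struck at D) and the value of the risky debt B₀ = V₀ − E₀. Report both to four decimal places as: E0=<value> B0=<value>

E0=180.5332 B0=264.1908

d₁ = [ln(V₀/D) + (r + σ²/2)T] / (σ√T)
   = [ln(444.7240/345.9750) + (0.0275 + 0.5·0.3934²)·3.2291] / (0.3934·√3.2291)
   = [0.251087 + 0.338674] / 0.706928 = 0.834259
d₂ = d₁ − σ√T = 0.834259 − 0.706928 = 0.127331
N(d₁) = 0.797933,  N(d₂) = 0.550661,  e^(−rT) = 0.915028
E₀ = V₀·N(d₁) − D·e^(−rT)·N(d₂)
   = 444.7240·0.797933 − 345.9750·0.915028·0.550661 = 180.533206
B₀ = V₀ − E₀ = 444.7240 − 180.533206 = 264.190794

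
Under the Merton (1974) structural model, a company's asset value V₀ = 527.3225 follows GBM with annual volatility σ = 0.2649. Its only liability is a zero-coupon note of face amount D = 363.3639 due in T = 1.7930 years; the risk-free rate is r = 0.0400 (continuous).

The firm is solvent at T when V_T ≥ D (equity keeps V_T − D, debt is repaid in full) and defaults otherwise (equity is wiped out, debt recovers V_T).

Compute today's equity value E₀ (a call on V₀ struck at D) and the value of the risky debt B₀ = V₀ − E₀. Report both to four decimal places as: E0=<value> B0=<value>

d₁ = [ln(V₀/D) + (r + σ²/2)T] / (σ√T)
   = [ln(527.3225/363.3639) + (0.0400 + 0.5·0.2649²)·1.7930] / (0.2649·√1.7930)
   = [0.372408 + 0.134629] / 0.354709 = 1.429445
d₂ = d₁ − σ√T = 1.429445 − 0.354709 = 1.074736
N(d₁) = 0.923562,  N(d₂) = 0.858753,  e^(−rT) = 0.930791
E₀ = V₀·N(d₁) − D·e^(−rT)·N(d₂)
   = 527.3225·0.923562 − 363.3639·0.930791·0.858753 = 196.570715
B₀ = V₀ − E₀ = 527.3225 − 196.570715 = 330.751785

E0=196.5707 B0=330.7518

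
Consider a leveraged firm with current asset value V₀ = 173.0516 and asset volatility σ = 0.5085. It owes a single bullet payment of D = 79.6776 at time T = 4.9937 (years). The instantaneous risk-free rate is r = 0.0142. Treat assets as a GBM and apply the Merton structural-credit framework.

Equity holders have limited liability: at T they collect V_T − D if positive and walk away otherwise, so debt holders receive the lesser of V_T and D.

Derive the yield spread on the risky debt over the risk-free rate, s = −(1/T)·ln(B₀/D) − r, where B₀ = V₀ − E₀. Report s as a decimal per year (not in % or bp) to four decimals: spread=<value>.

spread=0.0470

d₁ = [ln(V₀/D) + (r + σ²/2)T] / (σ√T)
   = [ln(173.0516/79.6776) + (0.0142 + 0.5·0.5085²)·4.9937] / (0.5085·√4.9937)
   = [0.775601 + 0.716527] / 1.136324 = 1.313118
d₂ = d₁ − σ√T = 1.313118 − 1.136324 = 0.176794
N(d₁) = 0.905428,  N(d₂) = 0.570165,  e^(−rT) = 0.931545
E₀ = V₀·N(d₁) − D·e^(−rT)·N(d₂)
   = 173.0516·0.905428 − 79.6776·0.931545·0.570165 = 114.366321
B₀ = V₀ − E₀ = 173.0516 − 114.366321 = 58.685279
spread = −(1/T)·ln(B₀/D) − r = −(1/4.9937)·ln(58.685279/79.6776) − 0.0142 = 0.04703707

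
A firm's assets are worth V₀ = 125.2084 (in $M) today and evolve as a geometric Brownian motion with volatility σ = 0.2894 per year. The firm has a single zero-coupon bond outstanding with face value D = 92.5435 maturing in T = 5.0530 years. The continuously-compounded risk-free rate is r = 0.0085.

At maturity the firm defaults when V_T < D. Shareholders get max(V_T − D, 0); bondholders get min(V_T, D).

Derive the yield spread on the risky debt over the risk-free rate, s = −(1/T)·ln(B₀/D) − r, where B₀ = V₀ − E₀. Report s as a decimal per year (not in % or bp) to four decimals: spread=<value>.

d₁ = [ln(V₀/D) + (r + σ²/2)T] / (σ√T)
   = [ln(125.2084/92.5435) + (0.0085 + 0.5·0.2894²)·5.0530] / (0.2894·√5.0530)
   = [0.302301 + 0.254551] / 0.650539 = 0.855985
d₂ = d₁ − σ√T = 0.855985 − 0.650539 = 0.205446
N(d₁) = 0.803997,  N(d₂) = 0.581388,  e^(−rT) = 0.957959
E₀ = V₀·N(d₁) − D·e^(−rT)·N(d₂)
   = 125.2084·0.803997 − 92.5435·0.957959·0.581388 = 49.125441
B₀ = V₀ − E₀ = 125.2084 − 49.125441 = 76.082959
spread = −(1/T)·ln(B₀/D) − r = −(1/5.0530)·ln(76.082959/92.5435) − 0.0085 = 0.03026004

spread=0.0303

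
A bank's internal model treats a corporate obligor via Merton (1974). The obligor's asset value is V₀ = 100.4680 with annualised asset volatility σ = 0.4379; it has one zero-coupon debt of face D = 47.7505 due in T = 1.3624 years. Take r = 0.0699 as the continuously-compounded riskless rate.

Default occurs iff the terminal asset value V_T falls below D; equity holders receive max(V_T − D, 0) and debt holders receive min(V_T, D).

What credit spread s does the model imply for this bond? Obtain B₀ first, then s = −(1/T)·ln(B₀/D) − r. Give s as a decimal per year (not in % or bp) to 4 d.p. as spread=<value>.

spread=0.0118

d₁ = [ln(V₀/D) + (r + σ²/2)T] / (σ√T)
   = [ln(100.4680/47.7505) + (0.0699 + 0.5·0.4379²)·1.3624] / (0.4379·√1.3624)
   = [0.743850 + 0.225856] / 0.511125 = 1.897199
d₂ = d₁ − σ√T = 1.897199 − 0.511125 = 1.386073
N(d₁) = 0.971099,  N(d₂) = 0.917138,  e^(−rT) = 0.909162
E₀ = V₀·N(d₁) − D·e^(−rT)·N(d₂)
   = 100.4680·0.971099 − 47.7505·0.909162·0.917138 = 57.748732
B₀ = V₀ − E₀ = 100.4680 − 57.748732 = 42.719268
spread = −(1/T)·ln(B₀/D) − r = −(1/1.3624)·ln(42.719268/47.7505) − 0.0699 = 0.01182305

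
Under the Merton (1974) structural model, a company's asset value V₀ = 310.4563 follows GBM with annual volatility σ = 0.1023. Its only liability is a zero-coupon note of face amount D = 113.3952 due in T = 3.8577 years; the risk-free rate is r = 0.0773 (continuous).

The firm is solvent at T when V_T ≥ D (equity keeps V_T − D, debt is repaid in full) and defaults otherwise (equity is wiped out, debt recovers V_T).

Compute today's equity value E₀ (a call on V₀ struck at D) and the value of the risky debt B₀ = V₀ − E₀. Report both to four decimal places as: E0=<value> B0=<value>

d₁ = [ln(V₀/D) + (r + σ²/2)T] / (σ√T)
   = [ln(310.4563/113.3952) + (0.0773 + 0.5·0.1023²)·3.8577] / (0.1023·√3.8577)
   = [1.007164 + 0.318386] / 0.200928 = 6.597150
d₂ = d₁ − σ√T = 6.597150 − 0.200928 = 6.396222
N(d₁) = 1.000000,  N(d₂) = 1.000000,  e^(−rT) = 0.742153
E₀ = V₀·N(d₁) − D·e^(−rT)·N(d₂)
   = 310.4563·1.000000 − 113.3952·0.742153·1.000000 = 226.299742
B₀ = V₀ − E₀ = 310.4563 − 226.299742 = 84.156558

E0=226.2997 B0=84.1566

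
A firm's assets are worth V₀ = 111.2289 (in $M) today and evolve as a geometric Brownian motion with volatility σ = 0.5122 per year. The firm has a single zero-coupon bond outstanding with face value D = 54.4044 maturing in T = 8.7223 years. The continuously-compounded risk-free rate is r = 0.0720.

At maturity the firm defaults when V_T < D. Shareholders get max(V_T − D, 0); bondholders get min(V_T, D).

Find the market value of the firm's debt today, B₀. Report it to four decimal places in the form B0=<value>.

B0=21.6042

d₁ = [ln(V₀/D) + (r + σ²/2)T] / (σ√T)
   = [ln(111.2289/54.4044) + (0.0720 + 0.5·0.5122²)·8.7223] / (0.5122·√8.7223)
   = [0.715145 + 1.772148] / 1.512708 = 1.644265
d₂ = d₁ − σ√T = 1.644265 − 1.512708 = 0.131558
N(d₁) = 0.949939,  N(d₂) = 0.552333,  e^(−rT) = 0.533655
E₀ = V₀·N(d₁) − D·e^(−rT)·N(d₂)
   = 111.2289·0.949939 − 54.4044·0.533655·0.552333 = 89.624723
B₀ = V₀ − E₀ = 111.2289 − 89.624723 = 21.604177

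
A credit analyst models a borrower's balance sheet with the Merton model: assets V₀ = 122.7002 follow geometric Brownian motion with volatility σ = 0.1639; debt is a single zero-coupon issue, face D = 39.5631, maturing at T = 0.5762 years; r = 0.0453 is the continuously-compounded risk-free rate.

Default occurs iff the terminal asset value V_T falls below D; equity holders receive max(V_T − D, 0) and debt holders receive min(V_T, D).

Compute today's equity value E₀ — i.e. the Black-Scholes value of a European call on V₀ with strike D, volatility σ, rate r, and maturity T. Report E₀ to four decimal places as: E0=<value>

E0=84.1564

d₁ = [ln(V₀/D) + (r + σ²/2)T] / (σ√T)
   = [ln(122.7002/39.5631) + (0.0453 + 0.5·0.1639²)·0.5762] / (0.1639·√0.5762)
   = [1.131847 + 0.033841] / 0.124413 = 9.369509
d₂ = d₁ − σ√T = 9.369509 − 0.124413 = 9.245096
N(d₁) = 1.000000,  N(d₂) = 1.000000,  e^(−rT) = 0.974236
E₀ = V₀·N(d₁) − D·e^(−rT)·N(d₂)
   = 122.7002·1.000000 − 39.5631·0.974236·1.000000 = 84.156410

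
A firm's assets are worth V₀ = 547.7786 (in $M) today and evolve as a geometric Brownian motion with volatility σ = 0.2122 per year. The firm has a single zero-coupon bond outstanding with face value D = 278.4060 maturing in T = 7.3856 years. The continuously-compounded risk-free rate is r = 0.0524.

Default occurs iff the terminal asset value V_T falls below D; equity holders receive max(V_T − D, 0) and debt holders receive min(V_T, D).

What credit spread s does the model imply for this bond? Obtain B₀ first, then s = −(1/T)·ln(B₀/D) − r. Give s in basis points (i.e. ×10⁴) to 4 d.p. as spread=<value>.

spread=16.5097

d₁ = [ln(V₀/D) + (r + σ²/2)T] / (σ√T)
   = [ln(547.7786/278.4060) + (0.0524 + 0.5·0.2122²)·7.3856] / (0.2122·√7.3856)
   = [0.676791 + 0.553288] / 0.576684 = 2.133018
d₂ = d₁ − σ√T = 2.133018 − 0.576684 = 1.556334
N(d₁) = 0.983538,  N(d₂) = 0.940186,  e^(−rT) = 0.679087
E₀ = V₀·N(d₁) − D·e^(−rT)·N(d₂)
   = 547.7786·0.983538 − 278.4060·0.679087·0.940186 = 361.007898
B₀ = V₀ − E₀ = 547.7786 − 361.007898 = 186.770702
spread = −(1/T)·ln(B₀/D) − r = −(1/7.3856)·ln(186.770702/278.4060) − 0.0524 = 0.00165097
in basis points: 0.00165097 × 10⁴ = 16.5097 bp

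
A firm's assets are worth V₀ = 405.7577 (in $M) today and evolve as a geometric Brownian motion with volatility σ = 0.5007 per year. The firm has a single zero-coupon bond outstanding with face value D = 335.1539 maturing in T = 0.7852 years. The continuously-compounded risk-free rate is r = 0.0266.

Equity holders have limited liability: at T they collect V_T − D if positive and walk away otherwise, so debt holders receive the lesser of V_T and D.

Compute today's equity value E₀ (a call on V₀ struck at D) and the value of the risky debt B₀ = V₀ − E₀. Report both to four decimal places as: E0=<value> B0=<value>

d₁ = [ln(V₀/D) + (r + σ²/2)T] / (σ√T)
   = [ln(405.7577/335.1539) + (0.0266 + 0.5·0.5007²)·0.7852] / (0.5007·√0.7852)
   = [0.191166 + 0.119311] / 0.443678 = 0.699782
d₂ = d₁ − σ√T = 0.699782 − 0.443678 = 0.256104
N(d₁) = 0.757968,  N(d₂) = 0.601065,  e^(−rT) = 0.979330
E₀ = V₀·N(d₁) − D·e^(−rT)·N(d₂)
   = 405.7577·0.757968 − 335.1539·0.979330·0.601065 = 110.266149
B₀ = V₀ − E₀ = 405.7577 − 110.266149 = 295.491551

E0=110.2661 B0=295.4916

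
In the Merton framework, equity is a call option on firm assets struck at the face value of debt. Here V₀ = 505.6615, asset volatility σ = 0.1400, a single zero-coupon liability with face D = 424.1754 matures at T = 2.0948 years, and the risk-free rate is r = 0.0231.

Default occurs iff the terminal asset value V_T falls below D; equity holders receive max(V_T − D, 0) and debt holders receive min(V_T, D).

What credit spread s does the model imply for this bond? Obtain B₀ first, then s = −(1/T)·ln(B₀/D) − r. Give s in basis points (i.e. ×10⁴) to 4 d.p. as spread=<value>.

spread=73.6853

d₁ = [ln(V₀/D) + (r + σ²/2)T] / (σ√T)
   = [ln(505.6615/424.1754) + (0.0231 + 0.5·0.1400²)·2.0948] / (0.1400·√2.0948)
   = [0.175720 + 0.068919] / 0.202628 = 1.207333
d₂ = d₁ − σ√T = 1.207333 − 0.202628 = 1.004705
N(d₁) = 0.886348,  N(d₂) = 0.842480,  e^(−rT) = 0.952762
E₀ = V₀·N(d₁) − D·e^(−rT)·N(d₂)
   = 505.6615·0.886348 − 424.1754·0.952762·0.842480 = 107.713410
B₀ = V₀ − E₀ = 505.6615 − 107.713410 = 397.948090
spread = −(1/T)·ln(B₀/D) − r = −(1/2.0948)·ln(397.948090/424.1754) − 0.0231 = 0.00736853
in basis points: 0.00736853 × 10⁴ = 73.6853 bp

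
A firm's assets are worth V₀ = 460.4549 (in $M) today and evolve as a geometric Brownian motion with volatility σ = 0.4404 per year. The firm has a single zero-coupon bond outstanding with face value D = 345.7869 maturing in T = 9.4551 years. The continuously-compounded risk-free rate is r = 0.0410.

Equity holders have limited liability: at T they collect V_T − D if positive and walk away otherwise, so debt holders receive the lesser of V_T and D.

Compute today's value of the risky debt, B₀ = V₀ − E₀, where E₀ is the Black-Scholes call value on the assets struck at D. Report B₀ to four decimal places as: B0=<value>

d₁ = [ln(V₀/D) + (r + σ²/2)T] / (σ√T)
   = [ln(460.4549/345.7869) + (0.0410 + 0.5·0.4404²)·9.4551] / (0.4404·√9.4551)
   = [0.286392 + 1.304578] / 1.354192 = 1.174848
d₂ = d₁ − σ√T = 1.174848 − 1.354192 = -0.179345
N(d₁) = 0.879972,  N(d₂) = 0.428834,  e^(−rT) = 0.678644
E₀ = V₀·N(d₁) − D·e^(−rT)·N(d₂)
   = 460.4549·0.879972 − 345.7869·0.678644·0.428834 = 304.554815
B₀ = V₀ − E₀ = 460.4549 − 304.554815 = 155.900085

B0=155.9001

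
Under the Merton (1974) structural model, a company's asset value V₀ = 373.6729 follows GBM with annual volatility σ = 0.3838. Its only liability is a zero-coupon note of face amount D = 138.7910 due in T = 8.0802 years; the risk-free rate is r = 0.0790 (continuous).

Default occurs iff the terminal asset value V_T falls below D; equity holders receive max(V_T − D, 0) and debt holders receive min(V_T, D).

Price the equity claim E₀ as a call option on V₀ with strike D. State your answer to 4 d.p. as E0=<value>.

d₁ = [ln(V₀/D) + (r + σ²/2)T] / (σ√T)
   = [ln(373.6729/138.7910) + (0.0790 + 0.5·0.3838²)·8.0802] / (0.3838·√8.0802)
   = [0.990412 + 1.233452] / 1.090978 = 2.038413
d₂ = d₁ − σ√T = 2.038413 − 1.090978 = 0.947435
N(d₁) = 0.979246,  N(d₂) = 0.828291,  e^(−rT) = 0.528171
E₀ = V₀·N(d₁) − D·e^(−rT)·N(d₂)
   = 373.6729·0.979246 − 138.7910·0.528171·0.828291 = 305.199392

E0=305.1994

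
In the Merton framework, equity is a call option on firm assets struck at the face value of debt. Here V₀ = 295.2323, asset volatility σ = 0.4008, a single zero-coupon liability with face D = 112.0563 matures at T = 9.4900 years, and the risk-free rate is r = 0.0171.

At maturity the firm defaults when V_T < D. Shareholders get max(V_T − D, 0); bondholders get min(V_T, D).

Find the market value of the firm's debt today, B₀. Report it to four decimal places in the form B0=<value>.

B0=77.2999

d₁ = [ln(V₀/D) + (r + σ²/2)T] / (σ√T)
   = [ln(295.2323/112.0563) + (0.0171 + 0.5·0.4008²)·9.4900] / (0.4008·√9.4900)
   = [0.968761 + 0.924519] / 1.234698 = 1.533395
d₂ = d₁ − σ√T = 1.533395 − 1.234698 = 0.298697
N(d₁) = 0.937411,  N(d₂) = 0.617414,  e^(−rT) = 0.850204
E₀ = V₀·N(d₁) − D·e^(−rT)·N(d₂)
   = 295.2323·0.937411 − 112.0563·0.850204·0.617414 = 217.932424
B₀ = V₀ − E₀ = 295.2323 − 217.932424 = 77.299876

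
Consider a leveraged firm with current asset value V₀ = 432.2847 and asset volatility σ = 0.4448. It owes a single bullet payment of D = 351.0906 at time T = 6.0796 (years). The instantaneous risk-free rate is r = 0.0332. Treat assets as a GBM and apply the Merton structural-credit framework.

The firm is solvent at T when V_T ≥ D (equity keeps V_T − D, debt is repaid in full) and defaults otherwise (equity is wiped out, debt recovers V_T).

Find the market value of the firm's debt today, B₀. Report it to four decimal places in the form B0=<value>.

B0=200.6209

d₁ = [ln(V₀/D) + (r + σ²/2)T] / (σ√T)
   = [ln(432.2847/351.0906) + (0.0332 + 0.5·0.4448²)·6.0796] / (0.4448·√6.0796)
   = [0.208040 + 0.803258] / 1.096736 = 0.922098
d₂ = d₁ − σ√T = 0.922098 − 1.096736 = -0.174639
N(d₁) = 0.821761,  N(d₂) = 0.430682,  e^(−rT) = 0.817223
E₀ = V₀·N(d₁) − D·e^(−rT)·N(d₂)
   = 432.2847·0.821761 − 351.0906·0.817223·0.430682 = 231.663812
B₀ = V₀ − E₀ = 432.2847 − 231.663812 = 200.620888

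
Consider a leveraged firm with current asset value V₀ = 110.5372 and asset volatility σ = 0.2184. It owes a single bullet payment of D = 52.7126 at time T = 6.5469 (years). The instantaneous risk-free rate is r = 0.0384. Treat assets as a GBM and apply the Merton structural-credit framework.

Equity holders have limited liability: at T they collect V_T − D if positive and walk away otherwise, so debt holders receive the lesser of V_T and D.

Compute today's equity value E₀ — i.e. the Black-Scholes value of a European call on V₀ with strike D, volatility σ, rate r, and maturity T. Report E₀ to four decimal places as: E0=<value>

d₁ = [ln(V₀/D) + (r + σ²/2)T] / (σ√T)
   = [ln(110.5372/52.7126) + (0.0384 + 0.5·0.2184²)·6.5469] / (0.2184·√6.5469)
   = [0.740498 + 0.407540] / 0.558818 = 2.054403
d₂ = d₁ − σ√T = 2.054403 − 0.558818 = 1.495584
N(d₁) = 0.980032,  N(d₂) = 0.932619,  e^(−rT) = 0.777710
E₀ = V₀·N(d₁) − D·e^(−rT)·N(d₂)
   = 110.5372·0.980032 − 52.7126·0.777710·0.932619 = 70.097104

E0=70.0971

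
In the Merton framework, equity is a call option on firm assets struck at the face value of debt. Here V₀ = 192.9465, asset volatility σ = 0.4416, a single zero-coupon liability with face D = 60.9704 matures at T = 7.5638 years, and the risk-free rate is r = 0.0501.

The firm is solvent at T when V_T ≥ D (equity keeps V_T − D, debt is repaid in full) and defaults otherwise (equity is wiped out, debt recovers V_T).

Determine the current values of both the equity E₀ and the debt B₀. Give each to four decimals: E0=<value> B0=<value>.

d₁ = [ln(V₀/D) + (r + σ²/2)T] / (σ√T)
   = [ln(192.9465/60.9704) + (0.0501 + 0.5·0.4416²)·7.5638] / (0.4416·√7.5638)
   = [1.152024 + 1.116457] / 1.214504 = 1.867825
d₂ = d₁ − σ√T = 1.867825 − 1.214504 = 0.653320
N(d₁) = 0.969107,  N(d₂) = 0.743225,  e^(−rT) = 0.684582
E₀ = V₀·N(d₁) − D·e^(−rT)·N(d₂)
   = 192.9465·0.969107 − 60.9704·0.684582·0.743225 = 155.964090
B₀ = V₀ − E₀ = 192.9465 − 155.964090 = 36.982410

E0=155.9641 B0=36.9824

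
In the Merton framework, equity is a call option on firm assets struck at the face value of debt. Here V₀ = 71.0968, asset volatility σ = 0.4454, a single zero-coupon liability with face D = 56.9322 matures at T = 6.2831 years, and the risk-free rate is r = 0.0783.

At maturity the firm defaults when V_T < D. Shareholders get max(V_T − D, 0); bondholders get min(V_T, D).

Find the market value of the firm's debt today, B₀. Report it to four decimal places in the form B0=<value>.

d₁ = [ln(V₀/D) + (r + σ²/2)T] / (σ√T)
   = [ln(71.0968/56.9322) + (0.0783 + 0.5·0.4454²)·6.2831] / (0.4454·√6.2831)
   = [0.222181 + 1.115191] / 1.116445 = 1.197885
d₂ = d₁ − σ√T = 1.197885 − 1.116445 = 0.081440
N(d₁) = 0.884519,  N(d₂) = 0.532454,  e^(−rT) = 0.611423
E₀ = V₀·N(d₁) − D·e^(−rT)·N(d₂)
   = 71.0968·0.884519 − 56.9322·0.611423·0.532454 = 44.351942
B₀ = V₀ − E₀ = 71.0968 − 44.351942 = 26.744858

B0=26.7449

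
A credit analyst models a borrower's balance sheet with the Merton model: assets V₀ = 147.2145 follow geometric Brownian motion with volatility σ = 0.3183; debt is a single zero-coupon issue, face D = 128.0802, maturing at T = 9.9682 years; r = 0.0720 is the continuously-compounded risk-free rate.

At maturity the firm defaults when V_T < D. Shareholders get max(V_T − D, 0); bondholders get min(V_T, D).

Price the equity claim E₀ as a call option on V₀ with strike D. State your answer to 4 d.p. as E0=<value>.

E0=94.5082

d₁ = [ln(V₀/D) + (r + σ²/2)T] / (σ√T)
   = [ln(147.2145/128.0802) + (0.0720 + 0.5·0.3183²)·9.9682] / (0.3183·√9.9682)
   = [0.139234 + 1.222674] / 1.004951 = 1.355198
d₂ = d₁ − σ√T = 1.355198 − 1.004951 = 0.350247
N(d₁) = 0.912323,  N(d₂) = 0.636923,  e^(−rT) = 0.487868
E₀ = V₀·N(d₁) − D·e^(−rT)·N(d₂)
   = 147.2145·0.912323 − 128.0802·0.487868·0.636923 = 94.508207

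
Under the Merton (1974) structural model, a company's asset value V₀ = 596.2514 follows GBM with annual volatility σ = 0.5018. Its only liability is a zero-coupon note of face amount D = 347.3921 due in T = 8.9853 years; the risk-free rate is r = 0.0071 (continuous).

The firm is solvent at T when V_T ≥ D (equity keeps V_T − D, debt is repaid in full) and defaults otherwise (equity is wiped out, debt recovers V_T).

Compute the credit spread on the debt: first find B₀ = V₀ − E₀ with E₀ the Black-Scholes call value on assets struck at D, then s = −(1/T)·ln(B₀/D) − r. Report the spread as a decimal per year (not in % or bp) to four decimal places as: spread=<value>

d₁ = [ln(V₀/D) + (r + σ²/2)T] / (σ√T)
   = [ln(596.2514/347.3921) + (0.0071 + 0.5·0.5018²)·8.9853] / (0.5018·√8.9853)
   = [0.540208 + 1.195059] / 1.504170 = 1.153638
d₂ = d₁ − σ√T = 1.153638 − 1.504170 = -0.350532
N(d₁) = 0.875676,  N(d₂) = 0.362970,  e^(−rT) = 0.938197
E₀ = V₀·N(d₁) − D·e^(−rT)·N(d₂)
   = 596.2514·0.875676 − 347.3921·0.938197·0.362970 = 403.822999
B₀ = V₀ − E₀ = 596.2514 − 403.822999 = 192.428401
spread = −(1/T)·ln(B₀/D) − r = −(1/8.9853)·ln(192.428401/347.3921) − 0.0071 = 0.05864405

spread=0.0586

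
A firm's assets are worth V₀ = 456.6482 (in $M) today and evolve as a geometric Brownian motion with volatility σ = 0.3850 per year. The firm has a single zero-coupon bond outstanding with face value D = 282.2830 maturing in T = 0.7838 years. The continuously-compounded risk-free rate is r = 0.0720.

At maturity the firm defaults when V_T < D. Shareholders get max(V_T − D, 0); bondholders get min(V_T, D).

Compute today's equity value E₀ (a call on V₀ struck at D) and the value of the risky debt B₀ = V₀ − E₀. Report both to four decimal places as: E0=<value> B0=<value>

d₁ = [ln(V₀/D) + (r + σ²/2)T] / (σ√T)
   = [ln(456.6482/282.2830) + (0.0720 + 0.5·0.3850²)·0.7838] / (0.3850·√0.7838)
   = [0.481003 + 0.114523] / 0.340850 = 1.747179
d₂ = d₁ − σ√T = 1.747179 − 0.340850 = 1.406329
N(d₁) = 0.959697,  N(d₂) = 0.920187,  e^(−rT) = 0.945129
E₀ = V₀·N(d₁) − D·e^(−rT)·N(d₂)
   = 456.6482·0.959697 − 282.2830·0.945129·0.920187 = 192.743609
B₀ = V₀ − E₀ = 456.6482 − 192.743609 = 263.904591

E0=192.7436 B0=263.9046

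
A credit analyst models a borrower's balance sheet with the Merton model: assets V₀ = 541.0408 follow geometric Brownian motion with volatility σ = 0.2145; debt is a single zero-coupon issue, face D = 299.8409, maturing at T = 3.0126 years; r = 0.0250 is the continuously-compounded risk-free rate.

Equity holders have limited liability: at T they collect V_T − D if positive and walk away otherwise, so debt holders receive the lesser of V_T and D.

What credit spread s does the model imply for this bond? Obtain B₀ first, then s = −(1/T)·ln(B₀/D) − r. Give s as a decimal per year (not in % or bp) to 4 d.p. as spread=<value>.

d₁ = [ln(V₀/D) + (r + σ²/2)T] / (σ√T)
   = [ln(541.0408/299.8409) + (0.0250 + 0.5·0.2145²)·3.0126] / (0.2145·√3.0126)
   = [0.590243 + 0.144620] / 0.372304 = 1.973823
d₂ = d₁ − σ√T = 1.973823 − 0.372304 = 1.601519
N(d₁) = 0.975799,  N(d₂) = 0.945369,  e^(−rT) = 0.927451
E₀ = V₀·N(d₁) − D·e^(−rT)·N(d₂)
   = 541.0408·0.975799 − 299.8409·0.927451·0.945369 = 265.051503
B₀ = V₀ − E₀ = 541.0408 − 265.051503 = 275.989297
spread = −(1/T)·ln(B₀/D) − r = −(1/3.0126)·ln(275.989297/299.8409) − 0.0250 = 0.00251441

spread=0.0025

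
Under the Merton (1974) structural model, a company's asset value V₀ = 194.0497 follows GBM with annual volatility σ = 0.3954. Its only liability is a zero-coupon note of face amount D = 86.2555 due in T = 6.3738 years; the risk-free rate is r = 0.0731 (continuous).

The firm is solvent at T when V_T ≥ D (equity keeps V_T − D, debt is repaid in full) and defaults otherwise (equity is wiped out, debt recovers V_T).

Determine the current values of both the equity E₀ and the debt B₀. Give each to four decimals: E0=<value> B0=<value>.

d₁ = [ln(V₀/D) + (r + σ²/2)T] / (σ√T)
   = [ln(194.0497/86.2555) + (0.0731 + 0.5·0.3954²)·6.3738] / (0.3954·√6.3738)
   = [0.810800 + 0.964168] / 0.998242 = 1.778095
d₂ = d₁ − σ√T = 1.778095 − 0.998242 = 0.779853
N(d₁) = 0.962306,  N(d₂) = 0.782261,  e^(−rT) = 0.627554
E₀ = V₀·N(d₁) − D·e^(−rT)·N(d₂)
   = 194.0497·0.962306 − 86.2555·0.627554·0.782261 = 144.391343
B₀ = V₀ − E₀ = 194.0497 − 144.391343 = 49.658357

E0=144.3913 B0=49.6584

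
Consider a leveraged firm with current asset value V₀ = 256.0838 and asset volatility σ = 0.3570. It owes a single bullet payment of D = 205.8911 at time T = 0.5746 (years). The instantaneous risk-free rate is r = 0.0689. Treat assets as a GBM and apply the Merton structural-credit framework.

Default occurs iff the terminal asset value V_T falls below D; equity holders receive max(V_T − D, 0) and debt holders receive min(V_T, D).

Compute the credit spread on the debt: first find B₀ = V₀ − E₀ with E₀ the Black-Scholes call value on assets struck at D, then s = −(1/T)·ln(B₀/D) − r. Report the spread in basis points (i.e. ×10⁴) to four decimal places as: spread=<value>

d₁ = [ln(V₀/D) + (r + σ²/2)T] / (σ√T)
   = [ln(256.0838/205.8911) + (0.0689 + 0.5·0.3570²)·0.5746] / (0.3570·√0.5746)
   = [0.218157 + 0.076206] / 0.270614 = 1.087759
d₂ = d₁ − σ√T = 1.087759 − 0.270614 = 0.817145
N(d₁) = 0.861649,  N(d₂) = 0.793077,  e^(−rT) = 0.961184
E₀ = V₀·N(d₁) − D·e^(−rT)·N(d₂)
   = 256.0838·0.861649 − 205.8911·0.961184·0.793077 = 63.705150
B₀ = V₀ − E₀ = 256.0838 − 63.705150 = 192.378650
spread = −(1/T)·ln(B₀/D) − r = −(1/0.5746)·ln(192.378650/205.8911) − 0.0689 = 0.04923752
in basis points: 0.04923752 × 10⁴ = 492.3752 bp

spread=492.3752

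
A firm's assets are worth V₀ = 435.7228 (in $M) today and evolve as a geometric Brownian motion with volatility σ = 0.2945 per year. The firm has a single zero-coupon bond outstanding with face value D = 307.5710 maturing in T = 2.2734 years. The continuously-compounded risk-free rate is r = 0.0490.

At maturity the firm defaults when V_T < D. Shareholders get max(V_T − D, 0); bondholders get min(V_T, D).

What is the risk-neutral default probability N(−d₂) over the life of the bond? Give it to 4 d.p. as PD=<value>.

d₁ = [ln(V₀/D) + (r + σ²/2)T] / (σ√T)
   = [ln(435.7228/307.5710) + (0.0490 + 0.5·0.2945²)·2.2734] / (0.2945·√2.2734)
   = [0.348300 + 0.209983] / 0.444041 = 1.257278
d₂ = d₁ − σ√T = 1.257278 − 0.444041 = 0.813237
risk-neutral PD = N(−d₂) = N(-0.813237) = 0.208041

PD=0.2080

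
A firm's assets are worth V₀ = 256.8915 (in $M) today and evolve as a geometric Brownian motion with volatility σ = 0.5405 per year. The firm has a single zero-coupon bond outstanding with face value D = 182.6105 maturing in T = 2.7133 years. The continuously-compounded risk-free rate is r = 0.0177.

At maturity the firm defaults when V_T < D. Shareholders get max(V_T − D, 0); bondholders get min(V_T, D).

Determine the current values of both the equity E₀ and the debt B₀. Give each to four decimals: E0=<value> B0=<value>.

d₁ = [ln(V₀/D) + (r + σ²/2)T] / (σ√T)
   = [ln(256.8915/182.6105) + (0.0177 + 0.5·0.5405²)·2.7133] / (0.5405·√2.7133)
   = [0.341298 + 0.444357] / 0.890317 = 0.882445
d₂ = d₁ − σ√T = 0.882445 − 0.890317 = -0.007872
N(d₁) = 0.811232,  N(d₂) = 0.496860,  e^(−rT) = 0.953110
E₀ = V₀·N(d₁) − D·e^(−rT)·N(d₂)
   = 256.8915·0.811232 − 182.6105·0.953110·0.496860 = 121.921249
B₀ = V₀ − E₀ = 256.8915 − 121.921249 = 134.970251

E0=121.9212 B0=134.9703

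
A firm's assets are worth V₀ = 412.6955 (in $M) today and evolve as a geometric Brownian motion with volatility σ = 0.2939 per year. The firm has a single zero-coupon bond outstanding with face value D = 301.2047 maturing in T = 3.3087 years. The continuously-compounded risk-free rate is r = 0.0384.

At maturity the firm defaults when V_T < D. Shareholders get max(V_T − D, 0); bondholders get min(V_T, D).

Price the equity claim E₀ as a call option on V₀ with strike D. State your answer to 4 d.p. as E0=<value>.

E0=167.2807

d₁ = [ln(V₀/D) + (r + σ²/2)T] / (σ√T)
   = [ln(412.6955/301.2047) + (0.0384 + 0.5·0.2939²)·3.3087] / (0.2939·√3.3087)
   = [0.314920 + 0.269952] / 0.534599 = 1.094039
d₂ = d₁ − σ√T = 1.094039 − 0.534599 = 0.559439
N(d₁) = 0.863031,  N(d₂) = 0.712069,  e^(−rT) = 0.880686
E₀ = V₀·N(d₁) − D·e^(−rT)·N(d₂)
   = 412.6955·0.863031 − 301.2047·0.880686·0.712069 = 167.280734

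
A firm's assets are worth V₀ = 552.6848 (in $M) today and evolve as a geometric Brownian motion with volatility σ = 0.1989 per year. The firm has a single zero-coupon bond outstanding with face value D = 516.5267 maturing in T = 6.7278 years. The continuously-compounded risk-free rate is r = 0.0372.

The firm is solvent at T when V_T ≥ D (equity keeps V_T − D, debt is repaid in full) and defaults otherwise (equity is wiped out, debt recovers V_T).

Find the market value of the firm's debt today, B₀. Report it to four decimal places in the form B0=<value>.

B0=362.9236

d₁ = [ln(V₀/D) + (r + σ²/2)T] / (σ√T)
   = [ln(552.6848/516.5267) + (0.0372 + 0.5·0.1989²)·6.7278] / (0.1989·√6.7278)
   = [0.067661 + 0.383354] / 0.515907 = 0.874218
d₂ = d₁ − σ√T = 0.874218 − 0.515907 = 0.358311
N(d₁) = 0.809000,  N(d₂) = 0.639945,  e^(−rT) = 0.778587
E₀ = V₀·N(d₁) − D·e^(−rT)·N(d₂)
   = 552.6848·0.809000 − 516.5267·0.778587·0.639945 = 189.761227
B₀ = V₀ − E₀ = 552.6848 − 189.761227 = 362.923573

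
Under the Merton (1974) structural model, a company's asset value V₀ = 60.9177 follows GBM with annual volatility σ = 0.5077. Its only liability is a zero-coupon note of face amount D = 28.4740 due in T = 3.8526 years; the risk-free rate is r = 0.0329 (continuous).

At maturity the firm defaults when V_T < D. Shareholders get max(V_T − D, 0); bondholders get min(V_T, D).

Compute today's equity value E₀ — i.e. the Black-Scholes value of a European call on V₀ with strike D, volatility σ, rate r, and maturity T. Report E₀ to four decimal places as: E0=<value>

d₁ = [ln(V₀/D) + (r + σ²/2)T] / (σ√T)
   = [ln(60.9177/28.4740) + (0.0329 + 0.5·0.5077²)·3.8526] / (0.5077·√3.8526)
   = [0.760532 + 0.623272] / 0.996516 = 1.388643
d₂ = d₁ − σ√T = 1.388643 − 0.996516 = 0.392128
N(d₁) = 0.917529,  N(d₂) = 0.652518,  e^(−rT) = 0.880953
E₀ = V₀·N(d₁) − D·e^(−rT)·N(d₂)
   = 60.9177·0.917529 − 28.4740·0.880953·0.652518 = 39.525842

E0=39.5258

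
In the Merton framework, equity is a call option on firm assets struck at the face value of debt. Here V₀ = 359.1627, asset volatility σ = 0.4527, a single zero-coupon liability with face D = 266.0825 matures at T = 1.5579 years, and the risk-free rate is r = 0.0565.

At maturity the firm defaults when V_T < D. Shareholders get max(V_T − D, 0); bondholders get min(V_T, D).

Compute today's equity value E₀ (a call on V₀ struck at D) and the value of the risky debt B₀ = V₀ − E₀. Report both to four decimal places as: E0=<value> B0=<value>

E0=139.3870 B0=219.7757

d₁ = [ln(V₀/D) + (r + σ²/2)T] / (σ√T)
   = [ln(359.1627/266.0825) + (0.0565 + 0.5·0.4527²)·1.5579] / (0.4527·√1.5579)
   = [0.299969 + 0.247657] / 0.565041 = 0.969179
d₂ = d₁ − σ√T = 0.969179 − 0.565041 = 0.404138
N(d₁) = 0.833772,  N(d₂) = 0.656944,  e^(−rT) = 0.915741
E₀ = V₀·N(d₁) − D·e^(−rT)·N(d₂)
   = 359.1627·0.833772 − 266.0825·0.915741·0.656944 = 139.386992
B₀ = V₀ − E₀ = 359.1627 − 139.386992 = 219.775708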